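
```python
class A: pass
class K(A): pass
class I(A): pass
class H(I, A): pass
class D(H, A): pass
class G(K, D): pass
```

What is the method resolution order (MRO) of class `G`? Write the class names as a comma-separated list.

L[G] = G + merge(L[K], L[D], [K D])
  take K:  [K A object] + [D H I A object] + [K D]
  take D:  [A object] + [D H I A object] + [D]
  take H:  [A object] + [H I A object]
  take I:  [A object] + [I A object]
  take A:  [A object] + [A object]
  take object:  [object] + [object]

G, K, D, H, I, A, object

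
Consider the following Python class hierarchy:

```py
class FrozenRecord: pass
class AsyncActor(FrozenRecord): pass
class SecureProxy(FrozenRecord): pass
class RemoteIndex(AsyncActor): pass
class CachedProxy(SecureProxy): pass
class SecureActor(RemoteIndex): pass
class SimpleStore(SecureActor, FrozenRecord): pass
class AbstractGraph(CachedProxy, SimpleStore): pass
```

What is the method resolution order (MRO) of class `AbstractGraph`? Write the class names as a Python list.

[AbstractGraph, CachedProxy, SecureProxy, SimpleStore, SecureActor, RemoteIndex, AsyncActor, FrozenRecord, object]

L[AbstractGraph] = AbstractGraph + merge(L[CachedProxy], L[SimpleStore], [CachedProxy SimpleStore])
  take CachedProxy:  [CachedProxy SecureProxy FrozenRecord object] + [SimpleStore SecureActor RemoteIndex AsyncActor FrozenRecord object] + [CachedProxy SimpleStore]
  take SecureProxy:  [SecureProxy FrozenRecord object] + [SimpleStore SecureActor RemoteIndex AsyncActor FrozenRecord object] + [SimpleStore]
  take SimpleStore:  [FrozenRecord object] + [SimpleStore SecureActor RemoteIndex AsyncActor FrozenRecord object] + [SimpleStore]
  take SecureActor:  [FrozenRecord object] + [SecureActor RemoteIndex AsyncActor FrozenRecord object]
  take RemoteIndex:  [FrozenRecord object] + [RemoteIndex AsyncActor FrozenRecord object]
  take AsyncActor:  [FrozenRecord object] + [AsyncActor FrozenRecord object]
  take FrozenRecord:  [FrozenRecord object] + [FrozenRecord object]
  take object:  [object] + [object]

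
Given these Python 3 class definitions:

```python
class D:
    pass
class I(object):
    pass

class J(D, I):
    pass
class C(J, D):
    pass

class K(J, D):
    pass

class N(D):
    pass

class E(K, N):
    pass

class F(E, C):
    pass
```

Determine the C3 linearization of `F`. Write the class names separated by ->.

F -> E -> K -> C -> J -> N -> D -> I -> object

L[F] = F + merge(L[E], L[C], [E C])
  take E:  [E K J N D I object] + [C J D I object] + [E C]
  take K:  [K J N D I object] + [C J D I object] + [C]
  take C:  [J N D I object] + [C J D I object] + [C]
  take J:  [J N D I object] + [J D I object]
  take N:  [N D I object] + [D I object]
  take D:  [D I object] + [D I object]
  take I:  [I object] + [I object]
  take object:  [object] + [object]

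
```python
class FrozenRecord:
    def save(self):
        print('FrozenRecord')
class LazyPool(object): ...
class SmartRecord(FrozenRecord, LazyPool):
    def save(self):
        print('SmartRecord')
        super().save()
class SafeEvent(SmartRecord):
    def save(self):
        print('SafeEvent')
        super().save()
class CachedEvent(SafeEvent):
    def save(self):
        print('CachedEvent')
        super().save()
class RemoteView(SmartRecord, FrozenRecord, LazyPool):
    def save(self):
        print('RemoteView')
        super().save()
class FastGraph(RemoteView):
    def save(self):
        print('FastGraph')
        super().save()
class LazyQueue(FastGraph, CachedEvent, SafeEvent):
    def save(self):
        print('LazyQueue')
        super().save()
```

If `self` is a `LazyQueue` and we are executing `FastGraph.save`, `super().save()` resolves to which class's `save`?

RemoteView

L[LazyQueue] = LazyQueue + merge(L[FastGraph], L[CachedEvent], L[SafeEvent], [FastGraph CachedEvent SafeEvent])
  take FastGraph:  [FastGraph RemoteView SmartRecord FrozenRecord LazyPool object] + [CachedEvent SafeEvent SmartRecord FrozenRecord LazyPool object] + [SafeEvent SmartRecord FrozenRecord LazyPool object] + [FastGraph CachedEvent SafeEvent]
  take RemoteView:  [RemoteView SmartRecord FrozenRecord LazyPool object] + [CachedEvent SafeEvent SmartRecord FrozenRecord LazyPool object] + [SafeEvent SmartRecord FrozenRecord LazyPool object] + [CachedEvent SafeEvent]
  take CachedEvent:  [SmartRecord FrozenRecord LazyPool object] + [CachedEvent SafeEvent SmartRecord FrozenRecord LazyPool object] + [SafeEvent SmartRecord FrozenRecord LazyPool object] + [CachedEvent SafeEvent]
  take SafeEvent:  [SmartRecord FrozenRecord LazyPool object] + [SafeEvent SmartRecord FrozenRecord LazyPool object] + [SafeEvent SmartRecord FrozenRecord LazyPool object] + [SafeEvent]
  take SmartRecord:  [SmartRecord FrozenRecord LazyPool object] + [SmartRecord FrozenRecord LazyPool object] + [SmartRecord FrozenRecord LazyPool object]
  take FrozenRecord:  [FrozenRecord LazyPool object] + [FrozenRecord LazyPool object] + [FrozenRecord LazyPool object]
  take LazyPool:  [LazyPool object] + [LazyPool object] + [LazyPool object]
  take object:  [object] + [object] + [object]
MRO: LazyQueue FastGraph RemoteView CachedEvent SafeEvent SmartRecord FrozenRecord LazyPool object
super() in FastGraph.save on a LazyQueue instance goes to the class after FastGraph in LazyQueue's MRO: RemoteView.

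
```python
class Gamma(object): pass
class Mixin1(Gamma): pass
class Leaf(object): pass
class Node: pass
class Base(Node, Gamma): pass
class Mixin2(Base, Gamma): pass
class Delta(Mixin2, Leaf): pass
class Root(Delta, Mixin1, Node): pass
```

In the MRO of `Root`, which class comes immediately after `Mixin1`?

Node

L[Root] = Root + merge(L[Delta], L[Mixin1], L[Node], [Delta Mixin1 Node])
  take Delta:  [Delta Mixin2 Base Node Gamma Leaf object] + [Mixin1 Gamma object] + [Node object] + [Delta Mixin1 Node]
  take Mixin2:  [Mixin2 Base Node Gamma Leaf object] + [Mixin1 Gamma object] + [Node object] + [Mixin1 Node]
  take Base:  [Base Node Gamma Leaf object] + [Mixin1 Gamma object] + [Node object] + [Mixin1 Node]
  take Mixin1:  [Node Gamma Leaf object] + [Mixin1 Gamma object] + [Node object] + [Mixin1 Node]
  take Node:  [Node Gamma Leaf object] + [Gamma object] + [Node object] + [Node]
  take Gamma:  [Gamma Leaf object] + [Gamma object] + [object]
  take Leaf:  [Leaf object] + [object] + [object]
  take object:  [object] + [object] + [object]
MRO: Root Delta Mixin2 Base Mixin1 Node Gamma Leaf object
Mixin1 is at position 4; next is Node.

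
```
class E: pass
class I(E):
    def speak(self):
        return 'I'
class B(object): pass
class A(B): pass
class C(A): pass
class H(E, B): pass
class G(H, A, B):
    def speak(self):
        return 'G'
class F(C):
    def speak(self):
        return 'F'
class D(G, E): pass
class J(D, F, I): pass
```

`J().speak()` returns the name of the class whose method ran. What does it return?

L[J] = J + merge(L[D], L[F], L[I], [D F I])
  take D:  [D G H E A B object] + [F C A B object] + [I E object] + [D F I]
  take G:  [G H E A B object] + [F C A B object] + [I E object] + [F I]
  take H:  [H E A B object] + [F C A B object] + [I E object] + [F I]
  take F:  [E A B object] + [F C A B object] + [I E object] + [F I]
  take C:  [E A B object] + [C A B object] + [I E object] + [I]
  take I:  [E A B object] + [A B object] + [I E object] + [I]
  take E:  [E A B object] + [A B object] + [E object]
  take A:  [A B object] + [A B object] + [object]
  take B:  [B object] + [B object] + [object]
  take object:  [object] + [object] + [object]
MRO: J D G H F C I E A B object
speak is defined in: F, G, I. First along the MRO is G.

G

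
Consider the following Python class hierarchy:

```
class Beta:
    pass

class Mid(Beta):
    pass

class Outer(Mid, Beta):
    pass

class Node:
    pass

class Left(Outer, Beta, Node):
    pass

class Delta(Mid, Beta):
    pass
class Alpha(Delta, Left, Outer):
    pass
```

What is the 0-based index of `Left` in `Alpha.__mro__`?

2

L[Alpha] = Alpha + merge(L[Delta], L[Left], L[Outer], [Delta Left Outer])
  take Delta:  [Delta Mid Beta object] + [Left Outer Mid Beta Node object] + [Outer Mid Beta object] + [Delta Left Outer]
  take Left:  [Mid Beta object] + [Left Outer Mid Beta Node object] + [Outer Mid Beta object] + [Left Outer]
  take Outer:  [Mid Beta object] + [Outer Mid Beta Node object] + [Outer Mid Beta object] + [Outer]
  take Mid:  [Mid Beta object] + [Mid Beta Node object] + [Mid Beta object]
  take Beta:  [Beta object] + [Beta Node object] + [Beta object]
  take Node:  [object] + [Node object] + [object]
  take object:  [object] + [object] + [object]
MRO: Alpha Delta Left Outer Mid Beta Node object
Left sits at index 2.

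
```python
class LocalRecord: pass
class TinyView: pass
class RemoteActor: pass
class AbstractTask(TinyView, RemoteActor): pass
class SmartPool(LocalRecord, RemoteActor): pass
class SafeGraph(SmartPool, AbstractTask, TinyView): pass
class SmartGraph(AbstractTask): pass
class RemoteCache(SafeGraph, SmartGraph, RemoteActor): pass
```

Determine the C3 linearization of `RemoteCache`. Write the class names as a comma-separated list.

L[RemoteCache] = RemoteCache + merge(L[SafeGraph], L[SmartGraph], L[RemoteActor], [SafeGraph SmartGraph RemoteActor])
  take SafeGraph:  [SafeGraph SmartPool LocalRecord AbstractTask TinyView RemoteActor object] + [SmartGraph AbstractTask TinyView RemoteActor object] + [RemoteActor object] + [SafeGraph SmartGraph RemoteActor]
  take SmartPool:  [SmartPool LocalRecord AbstractTask TinyView RemoteActor object] + [SmartGraph AbstractTask TinyView RemoteActor object] + [RemoteActor object] + [SmartGraph RemoteActor]
  take LocalRecord:  [LocalRecord AbstractTask TinyView RemoteActor object] + [SmartGraph AbstractTask TinyView RemoteActor object] + [RemoteActor object] + [SmartGraph RemoteActor]
  take SmartGraph:  [AbstractTask TinyView RemoteActor object] + [SmartGraph AbstractTask TinyView RemoteActor object] + [RemoteActor object] + [SmartGraph RemoteActor]
  take AbstractTask:  [AbstractTask TinyView RemoteActor object] + [AbstractTask TinyView RemoteActor object] + [RemoteActor object] + [RemoteActor]
  take TinyView:  [TinyView RemoteActor object] + [TinyView RemoteActor object] + [RemoteActor object] + [RemoteActor]
  take RemoteActor:  [RemoteActor object] + [RemoteActor object] + [RemoteActor object] + [RemoteActor]
  take object:  [object] + [object] + [object]

RemoteCache, SafeGraph, SmartPool, LocalRecord, SmartGraph, AbstractTask, TinyView, RemoteActor, object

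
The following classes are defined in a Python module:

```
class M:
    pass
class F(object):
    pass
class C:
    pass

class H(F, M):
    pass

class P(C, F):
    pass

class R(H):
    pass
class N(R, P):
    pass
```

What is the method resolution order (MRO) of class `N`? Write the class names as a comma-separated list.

N, R, H, P, C, F, M, object

L[N] = N + merge(L[R], L[P], [R P])
  take R:  [R H F M object] + [P C F object] + [R P]
  take H:  [H F M object] + [P C F object] + [P]
  take P:  [F M object] + [P C F object] + [P]
  take C:  [F M object] + [C F object]
  take F:  [F M object] + [F object]
  take M:  [M object] + [object]
  take object:  [object] + [object]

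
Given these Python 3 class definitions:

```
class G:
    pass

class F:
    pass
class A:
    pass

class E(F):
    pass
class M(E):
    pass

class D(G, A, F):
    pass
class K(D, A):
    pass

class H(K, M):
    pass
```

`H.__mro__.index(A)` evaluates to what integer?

L[H] = H + merge(L[K], L[M], [K M])
  take K:  [K D G A F object] + [M E F object] + [K M]
  take D:  [D G A F object] + [M E F object] + [M]
  take G:  [G A F object] + [M E F object] + [M]
  take A:  [A F object] + [M E F object] + [M]
  take M:  [F object] + [M E F object] + [M]
  take E:  [F object] + [E F object]
  take F:  [F object] + [F object]
  take object:  [object] + [object]
MRO: H K D G A M E F object
A sits at index 4.

4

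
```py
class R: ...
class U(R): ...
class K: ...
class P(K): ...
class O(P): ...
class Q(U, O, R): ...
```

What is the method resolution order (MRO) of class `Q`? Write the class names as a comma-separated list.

L[Q] = Q + merge(L[U], L[O], L[R], [U O R])
  take U:  [U R object] + [O P K object] + [R object] + [U O R]
  take O:  [R object] + [O P K object] + [R object] + [O R]
  take R:  [R object] + [P K object] + [R object] + [R]
  take P:  [object] + [P K object] + [object]
  take K:  [object] + [K object] + [object]
  take object:  [object] + [object] + [object]

Q, U, O, R, P, K, object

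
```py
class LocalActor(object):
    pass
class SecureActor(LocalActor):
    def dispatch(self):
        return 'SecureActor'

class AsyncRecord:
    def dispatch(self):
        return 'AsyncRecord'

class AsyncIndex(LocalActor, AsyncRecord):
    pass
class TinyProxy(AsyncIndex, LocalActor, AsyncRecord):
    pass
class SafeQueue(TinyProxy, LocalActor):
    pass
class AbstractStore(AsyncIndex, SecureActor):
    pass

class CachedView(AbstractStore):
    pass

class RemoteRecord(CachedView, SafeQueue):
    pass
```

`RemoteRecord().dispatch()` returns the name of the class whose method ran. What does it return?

L[RemoteRecord] = RemoteRecord + merge(L[CachedView], L[SafeQueue], [CachedView SafeQueue])
  take CachedView:  [CachedView AbstractStore AsyncIndex SecureActor LocalActor AsyncRecord object] + [SafeQueue TinyProxy AsyncIndex LocalActor AsyncRecord object] + [CachedView SafeQueue]
  take AbstractStore:  [AbstractStore AsyncIndex SecureActor LocalActor AsyncRecord object] + [SafeQueue TinyProxy AsyncIndex LocalActor AsyncRecord object] + [SafeQueue]
  take SafeQueue:  [AsyncIndex SecureActor LocalActor AsyncRecord object] + [SafeQueue TinyProxy AsyncIndex LocalActor AsyncRecord object] + [SafeQueue]
  take TinyProxy:  [AsyncIndex SecureActor LocalActor AsyncRecord object] + [TinyProxy AsyncIndex LocalActor AsyncRecord object]
  take AsyncIndex:  [AsyncIndex SecureActor LocalActor AsyncRecord object] + [AsyncIndex LocalActor AsyncRecord object]
  take SecureActor:  [SecureActor LocalActor AsyncRecord object] + [LocalActor AsyncRecord object]
  take LocalActor:  [LocalActor AsyncRecord object] + [LocalActor AsyncRecord object]
  take AsyncRecord:  [AsyncRecord object] + [AsyncRecord object]
  take object:  [object] + [object]
MRO: RemoteRecord CachedView AbstractStore SafeQueue TinyProxy AsyncIndex SecureActor LocalActor AsyncRecord object
dispatch is defined in: AsyncRecord, SecureActor. First along the MRO is SecureActor.

SecureActor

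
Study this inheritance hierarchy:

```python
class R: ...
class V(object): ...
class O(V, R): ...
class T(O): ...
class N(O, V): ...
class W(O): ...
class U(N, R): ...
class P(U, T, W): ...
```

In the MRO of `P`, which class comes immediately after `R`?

L[P] = P + merge(L[U], L[T], L[W], [U T W])
  take U:  [U N O V R object] + [T O V R object] + [W O V R object] + [U T W]
  take N:  [N O V R object] + [T O V R object] + [W O V R object] + [T W]
  take T:  [O V R object] + [T O V R object] + [W O V R object] + [T W]
  take W:  [O V R object] + [O V R object] + [W O V R object] + [W]
  take O:  [O V R object] + [O V R object] + [O V R object]
  take V:  [V R object] + [V R object] + [V R object]
  take R:  [R object] + [R object] + [R object]
  take object:  [object] + [object] + [object]
MRO: P U N T W O V R object
R is at position 7; next is object.

object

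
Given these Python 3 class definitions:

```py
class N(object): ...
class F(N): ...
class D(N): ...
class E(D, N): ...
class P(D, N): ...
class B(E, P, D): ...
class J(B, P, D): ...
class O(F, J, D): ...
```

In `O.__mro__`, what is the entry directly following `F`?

L[O] = O + merge(L[F], L[J], L[D], [F J D])
  take F:  [F N object] + [J B E P D N object] + [D N object] + [F J D]
  take J:  [N object] + [J B E P D N object] + [D N object] + [J D]
  take B:  [N object] + [B E P D N object] + [D N object] + [D]
  take E:  [N object] + [E P D N object] + [D N object] + [D]
  take P:  [N object] + [P D N object] + [D N object] + [D]
  take D:  [N object] + [D N object] + [D N object] + [D]
  take N:  [N object] + [N object] + [N object]
  take object:  [object] + [object] + [object]
MRO: O F J B E P D N object
F is at position 1; next is J.

J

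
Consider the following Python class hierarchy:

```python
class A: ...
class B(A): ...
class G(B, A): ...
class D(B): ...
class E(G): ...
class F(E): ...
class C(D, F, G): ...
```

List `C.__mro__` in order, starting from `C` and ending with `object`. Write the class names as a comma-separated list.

C, D, F, E, G, B, A, object

L[C] = C + merge(L[D], L[F], L[G], [D F G])
  take D:  [D B A object] + [F E G B A object] + [G B A object] + [D F G]
  take F:  [B A object] + [F E G B A object] + [G B A object] + [F G]
  take E:  [B A object] + [E G B A object] + [G B A object] + [G]
  take G:  [B A object] + [G B A object] + [G B A object] + [G]
  take B:  [B A object] + [B A object] + [B A object]
  take A:  [A object] + [A object] + [A object]
  take object:  [object] + [object] + [object]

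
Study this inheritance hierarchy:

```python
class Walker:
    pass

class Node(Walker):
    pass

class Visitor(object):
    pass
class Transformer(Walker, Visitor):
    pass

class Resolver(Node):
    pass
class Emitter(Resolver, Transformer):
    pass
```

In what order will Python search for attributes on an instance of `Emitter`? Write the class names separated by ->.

Emitter -> Resolver -> Node -> Transformer -> Walker -> Visitor -> object

L[Emitter] = Emitter + merge(L[Resolver], L[Transformer], [Resolver Transformer])
  take Resolver:  [Resolver Node Walker object] + [Transformer Walker Visitor object] + [Resolver Transformer]
  take Node:  [Node Walker object] + [Transformer Walker Visitor object] + [Transformer]
  take Transformer:  [Walker object] + [Transformer Walker Visitor object] + [Transformer]
  take Walker:  [Walker object] + [Walker Visitor object]
  take Visitor:  [object] + [Visitor object]
  take object:  [object] + [object]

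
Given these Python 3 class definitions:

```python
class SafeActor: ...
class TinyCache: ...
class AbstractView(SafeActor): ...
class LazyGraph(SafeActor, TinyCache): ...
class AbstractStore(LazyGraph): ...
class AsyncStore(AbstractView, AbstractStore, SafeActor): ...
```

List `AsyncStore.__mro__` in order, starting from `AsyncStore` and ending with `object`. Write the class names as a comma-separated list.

AsyncStore, AbstractView, AbstractStore, LazyGraph, SafeActor, TinyCache, object

L[AsyncStore] = AsyncStore + merge(L[AbstractView], L[AbstractStore], L[SafeActor], [AbstractView AbstractStore SafeActor])
  take AbstractView:  [AbstractView SafeActor object] + [AbstractStore LazyGraph SafeActor TinyCache object] + [SafeActor object] + [AbstractView AbstractStore SafeActor]
  take AbstractStore:  [SafeActor object] + [AbstractStore LazyGraph SafeActor TinyCache object] + [SafeActor object] + [AbstractStore SafeActor]
  take LazyGraph:  [SafeActor object] + [LazyGraph SafeActor TinyCache object] + [SafeActor object] + [SafeActor]
  take SafeActor:  [SafeActor object] + [SafeActor TinyCache object] + [SafeActor object] + [SafeActor]
  take TinyCache:  [object] + [TinyCache object] + [object]
  take object:  [object] + [object] + [object]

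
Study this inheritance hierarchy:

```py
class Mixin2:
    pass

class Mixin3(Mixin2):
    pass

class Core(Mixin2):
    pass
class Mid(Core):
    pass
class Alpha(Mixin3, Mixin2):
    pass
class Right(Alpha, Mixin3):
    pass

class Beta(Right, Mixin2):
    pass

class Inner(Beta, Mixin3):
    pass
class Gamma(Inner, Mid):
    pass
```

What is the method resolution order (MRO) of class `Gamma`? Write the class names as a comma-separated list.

Gamma, Inner, Beta, Right, Alpha, Mixin3, Mid, Core, Mixin2, object

L[Gamma] = Gamma + merge(L[Inner], L[Mid], [Inner Mid])
  take Inner:  [Inner Beta Right Alpha Mixin3 Mixin2 object] + [Mid Core Mixin2 object] + [Inner Mid]
  take Beta:  [Beta Right Alpha Mixin3 Mixin2 object] + [Mid Core Mixin2 object] + [Mid]
  take Right:  [Right Alpha Mixin3 Mixin2 object] + [Mid Core Mixin2 object] + [Mid]
  take Alpha:  [Alpha Mixin3 Mixin2 object] + [Mid Core Mixin2 object] + [Mid]
  take Mixin3:  [Mixin3 Mixin2 object] + [Mid Core Mixin2 object] + [Mid]
  take Mid:  [Mixin2 object] + [Mid Core Mixin2 object] + [Mid]
  take Core:  [Mixin2 object] + [Core Mixin2 object]
  take Mixin2:  [Mixin2 object] + [Mixin2 object]
  take object:  [object] + [object]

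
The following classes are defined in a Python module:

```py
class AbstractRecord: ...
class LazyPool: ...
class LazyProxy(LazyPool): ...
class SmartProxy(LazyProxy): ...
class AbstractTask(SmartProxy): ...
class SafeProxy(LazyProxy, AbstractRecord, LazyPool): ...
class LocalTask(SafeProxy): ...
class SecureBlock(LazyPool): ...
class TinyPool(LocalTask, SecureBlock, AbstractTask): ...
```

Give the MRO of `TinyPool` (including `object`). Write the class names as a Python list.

[TinyPool, LocalTask, SafeProxy, SecureBlock, AbstractTask, SmartProxy, LazyProxy, AbstractRecord, LazyPool, object]

L[TinyPool] = TinyPool + merge(L[LocalTask], L[SecureBlock], L[AbstractTask], [LocalTask SecureBlock AbstractTask])
  take LocalTask:  [LocalTask SafeProxy LazyProxy AbstractRecord LazyPool object] + [SecureBlock LazyPool object] + [AbstractTask SmartProxy LazyProxy LazyPool object] + [LocalTask SecureBlock AbstractTask]
  take SafeProxy:  [SafeProxy LazyProxy AbstractRecord LazyPool object] + [SecureBlock LazyPool object] + [AbstractTask SmartProxy LazyProxy LazyPool object] + [SecureBlock AbstractTask]
  take SecureBlock:  [LazyProxy AbstractRecord LazyPool object] + [SecureBlock LazyPool object] + [AbstractTask SmartProxy LazyProxy LazyPool object] + [SecureBlock AbstractTask]
  take AbstractTask:  [LazyProxy AbstractRecord LazyPool object] + [LazyPool object] + [AbstractTask SmartProxy LazyProxy LazyPool object] + [AbstractTask]
  take SmartProxy:  [LazyProxy AbstractRecord LazyPool object] + [LazyPool object] + [SmartProxy LazyProxy LazyPool object]
  take LazyProxy:  [LazyProxy AbstractRecord LazyPool object] + [LazyPool object] + [LazyProxy LazyPool object]
  take AbstractRecord:  [AbstractRecord LazyPool object] + [LazyPool object] + [LazyPool object]
  take LazyPool:  [LazyPool object] + [LazyPool object] + [LazyPool object]
  take object:  [object] + [object] + [object]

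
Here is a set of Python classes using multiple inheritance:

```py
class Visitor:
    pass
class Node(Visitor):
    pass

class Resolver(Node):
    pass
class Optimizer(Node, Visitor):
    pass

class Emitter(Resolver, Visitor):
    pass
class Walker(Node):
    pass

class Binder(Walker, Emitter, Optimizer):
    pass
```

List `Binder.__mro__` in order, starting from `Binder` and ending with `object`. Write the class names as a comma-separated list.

L[Binder] = Binder + merge(L[Walker], L[Emitter], L[Optimizer], [Walker Emitter Optimizer])
  take Walker:  [Walker Node Visitor object] + [Emitter Resolver Node Visitor object] + [Optimizer Node Visitor object] + [Walker Emitter Optimizer]
  take Emitter:  [Node Visitor object] + [Emitter Resolver Node Visitor object] + [Optimizer Node Visitor object] + [Emitter Optimizer]
  take Resolver:  [Node Visitor object] + [Resolver Node Visitor object] + [Optimizer Node Visitor object] + [Optimizer]
  take Optimizer:  [Node Visitor object] + [Node Visitor object] + [Optimizer Node Visitor object] + [Optimizer]
  take Node:  [Node Visitor object] + [Node Visitor object] + [Node Visitor object]
  take Visitor:  [Visitor object] + [Visitor object] + [Visitor object]
  take object:  [object] + [object] + [object]

Binder, Walker, Emitter, Resolver, Optimizer, Node, Visitor, object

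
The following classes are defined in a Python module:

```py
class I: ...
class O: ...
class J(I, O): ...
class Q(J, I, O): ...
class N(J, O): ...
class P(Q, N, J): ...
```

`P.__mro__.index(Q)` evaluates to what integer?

1

L[P] = P + merge(L[Q], L[N], L[J], [Q N J])
  take Q:  [Q J I O object] + [N J I O object] + [J I O object] + [Q N J]
  take N:  [J I O object] + [N J I O object] + [J I O object] + [N J]
  take J:  [J I O object] + [J I O object] + [J I O object] + [J]
  take I:  [I O object] + [I O object] + [I O object]
  take O:  [O object] + [O object] + [O object]
  take object:  [object] + [object] + [object]
MRO: P Q N J I O object
Q sits at index 1.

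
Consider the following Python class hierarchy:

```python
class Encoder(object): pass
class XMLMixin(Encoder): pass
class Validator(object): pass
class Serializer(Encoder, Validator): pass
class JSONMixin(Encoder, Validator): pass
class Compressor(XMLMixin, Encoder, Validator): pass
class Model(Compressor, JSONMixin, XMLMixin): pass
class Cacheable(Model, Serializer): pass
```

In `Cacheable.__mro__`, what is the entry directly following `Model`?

Compressor

L[Cacheable] = Cacheable + merge(L[Model], L[Serializer], [Model Serializer])
  take Model:  [Model Compressor JSONMixin XMLMixin Encoder Validator object] + [Serializer Encoder Validator object] + [Model Serializer]
  take Compressor:  [Compressor JSONMixin XMLMixin Encoder Validator object] + [Serializer Encoder Validator object] + [Serializer]
  take JSONMixin:  [JSONMixin XMLMixin Encoder Validator object] + [Serializer Encoder Validator object] + [Serializer]
  take XMLMixin:  [XMLMixin Encoder Validator object] + [Serializer Encoder Validator object] + [Serializer]
  take Serializer:  [Encoder Validator object] + [Serializer Encoder Validator object] + [Serializer]
  take Encoder:  [Encoder Validator object] + [Encoder Validator object]
  take Validator:  [Validator object] + [Validator object]
  take object:  [object] + [object]
MRO: Cacheable Model Compressor JSONMixin XMLMixin Serializer Encoder Validator object
Model is at position 1; next is Compressor.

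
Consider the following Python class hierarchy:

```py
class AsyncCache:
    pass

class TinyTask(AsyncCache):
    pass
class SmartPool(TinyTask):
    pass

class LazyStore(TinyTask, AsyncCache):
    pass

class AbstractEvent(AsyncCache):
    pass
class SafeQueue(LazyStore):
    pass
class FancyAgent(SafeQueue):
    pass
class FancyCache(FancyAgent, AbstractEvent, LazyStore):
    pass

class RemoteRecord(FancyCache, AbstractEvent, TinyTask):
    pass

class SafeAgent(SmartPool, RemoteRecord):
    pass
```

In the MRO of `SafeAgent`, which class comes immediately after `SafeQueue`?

L[SafeAgent] = SafeAgent + merge(L[SmartPool], L[RemoteRecord], [SmartPool RemoteRecord])
  take SmartPool:  [SmartPool TinyTask AsyncCache object] + [RemoteRecord FancyCache FancyAgent SafeQueue AbstractEvent LazyStore TinyTask AsyncCache object] + [SmartPool RemoteRecord]
  take RemoteRecord:  [TinyTask AsyncCache object] + [RemoteRecord FancyCache FancyAgent SafeQueue AbstractEvent LazyStore TinyTask AsyncCache object] + [RemoteRecord]
  take FancyCache:  [TinyTask AsyncCache object] + [FancyCache FancyAgent SafeQueue AbstractEvent LazyStore TinyTask AsyncCache object]
  take FancyAgent:  [TinyTask AsyncCache object] + [FancyAgent SafeQueue AbstractEvent LazyStore TinyTask AsyncCache object]
  take SafeQueue:  [TinyTask AsyncCache object] + [SafeQueue AbstractEvent LazyStore TinyTask AsyncCache object]
  take AbstractEvent:  [TinyTask AsyncCache object] + [AbstractEvent LazyStore TinyTask AsyncCache object]
  take LazyStore:  [TinyTask AsyncCache object] + [LazyStore TinyTask AsyncCache object]
  take TinyTask:  [TinyTask AsyncCache object] + [TinyTask AsyncCache object]
  take AsyncCache:  [AsyncCache object] + [AsyncCache object]
  take object:  [object] + [object]
MRO: SafeAgent SmartPool RemoteRecord FancyCache FancyAgent SafeQueue AbstractEvent LazyStore TinyTask AsyncCache object
SafeQueue is at position 5; next is AbstractEvent.

AbstractEvent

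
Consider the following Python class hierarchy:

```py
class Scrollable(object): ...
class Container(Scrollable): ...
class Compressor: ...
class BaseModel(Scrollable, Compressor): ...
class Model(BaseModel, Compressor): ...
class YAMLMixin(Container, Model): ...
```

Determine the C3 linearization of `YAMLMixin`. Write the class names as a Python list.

L[YAMLMixin] = YAMLMixin + merge(L[Container], L[Model], [Container Model])
  take Container:  [Container Scrollable object] + [Model BaseModel Scrollable Compressor object] + [Container Model]
  take Model:  [Scrollable object] + [Model BaseModel Scrollable Compressor object] + [Model]
  take BaseModel:  [Scrollable object] + [BaseModel Scrollable Compressor object]
  take Scrollable:  [Scrollable object] + [Scrollable Compressor object]
  take Compressor:  [object] + [Compressor object]
  take object:  [object] + [object]

[YAMLMixin, Container, Model, BaseModel, Scrollable, Compressor, object]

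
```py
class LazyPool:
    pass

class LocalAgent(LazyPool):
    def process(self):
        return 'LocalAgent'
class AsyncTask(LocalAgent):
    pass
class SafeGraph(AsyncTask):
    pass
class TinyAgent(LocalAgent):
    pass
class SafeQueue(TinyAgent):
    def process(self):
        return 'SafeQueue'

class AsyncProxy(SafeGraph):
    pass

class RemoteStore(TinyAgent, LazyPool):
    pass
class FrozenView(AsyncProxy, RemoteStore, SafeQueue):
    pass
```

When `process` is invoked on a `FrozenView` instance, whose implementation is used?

SafeQueue

L[FrozenView] = FrozenView + merge(L[AsyncProxy], L[RemoteStore], L[SafeQueue], [AsyncProxy RemoteStore SafeQueue])
  take AsyncProxy:  [AsyncProxy SafeGraph AsyncTask LocalAgent LazyPool object] + [RemoteStore TinyAgent LocalAgent LazyPool object] + [SafeQueue TinyAgent LocalAgent LazyPool object] + [AsyncProxy RemoteStore SafeQueue]
  take SafeGraph:  [SafeGraph AsyncTask LocalAgent LazyPool object] + [RemoteStore TinyAgent LocalAgent LazyPool object] + [SafeQueue TinyAgent LocalAgent LazyPool object] + [RemoteStore SafeQueue]
  take AsyncTask:  [AsyncTask LocalAgent LazyPool object] + [RemoteStore TinyAgent LocalAgent LazyPool object] + [SafeQueue TinyAgent LocalAgent LazyPool object] + [RemoteStore SafeQueue]
  take RemoteStore:  [LocalAgent LazyPool object] + [RemoteStore TinyAgent LocalAgent LazyPool object] + [SafeQueue TinyAgent LocalAgent LazyPool object] + [RemoteStore SafeQueue]
  take SafeQueue:  [LocalAgent LazyPool object] + [TinyAgent LocalAgent LazyPool object] + [SafeQueue TinyAgent LocalAgent LazyPool object] + [SafeQueue]
  take TinyAgent:  [LocalAgent LazyPool object] + [TinyAgent LocalAgent LazyPool object] + [TinyAgent LocalAgent LazyPool object]
  take LocalAgent:  [LocalAgent LazyPool object] + [LocalAgent LazyPool object] + [LocalAgent LazyPool object]
  take LazyPool:  [LazyPool object] + [LazyPool object] + [LazyPool object]
  take object:  [object] + [object] + [object]
MRO: FrozenView AsyncProxy SafeGraph AsyncTask RemoteStore SafeQueue TinyAgent LocalAgent LazyPool object
process is defined in: LocalAgent, SafeQueue. First along the MRO is SafeQueue.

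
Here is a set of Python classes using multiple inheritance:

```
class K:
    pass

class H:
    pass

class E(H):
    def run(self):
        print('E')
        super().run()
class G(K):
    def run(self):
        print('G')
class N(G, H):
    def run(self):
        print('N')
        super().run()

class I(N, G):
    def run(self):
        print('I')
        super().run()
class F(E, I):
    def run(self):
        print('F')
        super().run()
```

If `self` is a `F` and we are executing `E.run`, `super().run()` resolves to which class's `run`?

I

L[F] = F + merge(L[E], L[I], [E I])
  take E:  [E H object] + [I N G K H object] + [E I]
  take I:  [H object] + [I N G K H object] + [I]
  take N:  [H object] + [N G K H object]
  take G:  [H object] + [G K H object]
  take K:  [H object] + [K H object]
  take H:  [H object] + [H object]
  take object:  [object] + [object]
MRO: F E I N G K H object
super() in E.run on a F instance goes to the class after E in F's MRO: I.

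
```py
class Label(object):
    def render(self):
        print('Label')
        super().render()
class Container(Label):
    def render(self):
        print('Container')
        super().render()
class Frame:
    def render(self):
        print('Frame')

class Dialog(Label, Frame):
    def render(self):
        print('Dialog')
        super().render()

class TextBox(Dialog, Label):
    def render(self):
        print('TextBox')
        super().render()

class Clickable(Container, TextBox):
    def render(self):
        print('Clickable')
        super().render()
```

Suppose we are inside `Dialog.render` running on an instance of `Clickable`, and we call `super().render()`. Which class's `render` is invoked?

Label

L[Clickable] = Clickable + merge(L[Container], L[TextBox], [Container TextBox])
  take Container:  [Container Label object] + [TextBox Dialog Label Frame object] + [Container TextBox]
  take TextBox:  [Label object] + [TextBox Dialog Label Frame object] + [TextBox]
  take Dialog:  [Label object] + [Dialog Label Frame object]
  take Label:  [Label object] + [Label Frame object]
  take Frame:  [object] + [Frame object]
  take object:  [object] + [object]
MRO: Clickable Container TextBox Dialog Label Frame object
super() in Dialog.render on a Clickable instance goes to the class after Dialog in Clickable's MRO: Label.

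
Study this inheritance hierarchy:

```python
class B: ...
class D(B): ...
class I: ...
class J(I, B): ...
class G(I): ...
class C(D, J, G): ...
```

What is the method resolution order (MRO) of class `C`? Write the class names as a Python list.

[C, D, J, G, I, B, object]

L[C] = C + merge(L[D], L[J], L[G], [D J G])
  take D:  [D B object] + [J I B object] + [G I object] + [D J G]
  take J:  [B object] + [J I B object] + [G I object] + [J G]
  take G:  [B object] + [I B object] + [G I object] + [G]
  take I:  [B object] + [I B object] + [I object]
  take B:  [B object] + [B object] + [object]
  take object:  [object] + [object] + [object]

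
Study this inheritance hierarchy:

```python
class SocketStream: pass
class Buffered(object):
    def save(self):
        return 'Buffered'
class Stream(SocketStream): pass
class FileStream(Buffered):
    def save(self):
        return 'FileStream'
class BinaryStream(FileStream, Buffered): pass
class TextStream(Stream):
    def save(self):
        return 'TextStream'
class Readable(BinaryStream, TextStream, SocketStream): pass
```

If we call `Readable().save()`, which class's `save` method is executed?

FileStream

L[Readable] = Readable + merge(L[BinaryStream], L[TextStream], L[SocketStream], [BinaryStream TextStream SocketStream])
  take BinaryStream:  [BinaryStream FileStream Buffered object] + [TextStream Stream SocketStream object] + [SocketStream object] + [BinaryStream TextStream SocketStream]
  take FileStream:  [FileStream Buffered object] + [TextStream Stream SocketStream object] + [SocketStream object] + [TextStream SocketStream]
  take Buffered:  [Buffered object] + [TextStream Stream SocketStream object] + [SocketStream object] + [TextStream SocketStream]
  take TextStream:  [object] + [TextStream Stream SocketStream object] + [SocketStream object] + [TextStream SocketStream]
  take Stream:  [object] + [Stream SocketStream object] + [SocketStream object] + [SocketStream]
  take SocketStream:  [object] + [SocketStream object] + [SocketStream object] + [SocketStream]
  take object:  [object] + [object] + [object]
MRO: Readable BinaryStream FileStream Buffered TextStream Stream SocketStream object
save is defined in: Buffered, FileStream, TextStream. First along the MRO is FileStream.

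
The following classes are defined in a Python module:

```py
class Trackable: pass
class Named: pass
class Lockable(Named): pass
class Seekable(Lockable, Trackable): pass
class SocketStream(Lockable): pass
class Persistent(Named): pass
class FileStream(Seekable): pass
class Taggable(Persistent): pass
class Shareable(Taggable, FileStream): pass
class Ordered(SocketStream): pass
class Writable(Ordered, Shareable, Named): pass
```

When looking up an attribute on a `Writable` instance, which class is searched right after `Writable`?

L[Writable] = Writable + merge(L[Ordered], L[Shareable], L[Named], [Ordered Shareable Named])
  take Ordered:  [Ordered SocketStream Lockable Named object] + [Shareable Taggable Persistent FileStream Seekable Lockable Named Trackable object] + [Named object] + [Ordered Shareable Named]
  take SocketStream:  [SocketStream Lockable Named object] + [Shareable Taggable Persistent FileStream Seekable Lockable Named Trackable object] + [Named object] + [Shareable Named]
  take Shareable:  [Lockable Named object] + [Shareable Taggable Persistent FileStream Seekable Lockable Named Trackable object] + [Named object] + [Shareable Named]
  take Taggable:  [Lockable Named object] + [Taggable Persistent FileStream Seekable Lockable Named Trackable object] + [Named object] + [Named]
  take Persistent:  [Lockable Named object] + [Persistent FileStream Seekable Lockable Named Trackable object] + [Named object] + [Named]
  take FileStream:  [Lockable Named object] + [FileStream Seekable Lockable Named Trackable object] + [Named object] + [Named]
  take Seekable:  [Lockable Named object] + [Seekable Lockable Named Trackable object] + [Named object] + [Named]
  take Lockable:  [Lockable Named object] + [Lockable Named Trackable object] + [Named object] + [Named]
  take Named:  [Named object] + [Named Trackable object] + [Named object] + [Named]
  take Trackable:  [object] + [Trackable object] + [object]
  take object:  [object] + [object] + [object]
MRO: Writable Ordered SocketStream Shareable Taggable Persistent FileStream Seekable Lockable Named Trackable object
Writable is at position 0; next is Ordered.

Ordered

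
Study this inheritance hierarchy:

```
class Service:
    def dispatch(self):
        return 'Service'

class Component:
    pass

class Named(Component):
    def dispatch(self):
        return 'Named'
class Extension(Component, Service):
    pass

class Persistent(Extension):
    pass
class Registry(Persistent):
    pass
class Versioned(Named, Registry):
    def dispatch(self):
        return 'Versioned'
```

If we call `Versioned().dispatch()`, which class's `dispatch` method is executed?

Versioned

L[Versioned] = Versioned + merge(L[Named], L[Registry], [Named Registry])
  take Named:  [Named Component object] + [Registry Persistent Extension Component Service object] + [Named Registry]
  take Registry:  [Component object] + [Registry Persistent Extension Component Service object] + [Registry]
  take Persistent:  [Component object] + [Persistent Extension Component Service object]
  take Extension:  [Component object] + [Extension Component Service object]
  take Component:  [Component object] + [Component Service object]
  take Service:  [object] + [Service object]
  take object:  [object] + [object]
MRO: Versioned Named Registry Persistent Extension Component Service object
dispatch is defined in: Named, Service, Versioned. First along the MRO is Versioned.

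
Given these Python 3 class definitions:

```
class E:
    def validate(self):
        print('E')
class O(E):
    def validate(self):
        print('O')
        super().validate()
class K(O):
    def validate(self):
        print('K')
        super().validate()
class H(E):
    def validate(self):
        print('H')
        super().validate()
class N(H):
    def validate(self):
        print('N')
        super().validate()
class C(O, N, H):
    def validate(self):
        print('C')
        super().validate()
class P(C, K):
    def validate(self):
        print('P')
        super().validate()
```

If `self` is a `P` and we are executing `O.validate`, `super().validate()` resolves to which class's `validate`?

N

L[P] = P + merge(L[C], L[K], [C K])
  take C:  [C O N H E object] + [K O E object] + [C K]
  take K:  [O N H E object] + [K O E object] + [K]
  take O:  [O N H E object] + [O E object]
  take N:  [N H E object] + [E object]
  take H:  [H E object] + [E object]
  take E:  [E object] + [E object]
  take object:  [object] + [object]
MRO: P C K O N H E object
super() in O.validate on a P instance goes to the class after O in P's MRO: N.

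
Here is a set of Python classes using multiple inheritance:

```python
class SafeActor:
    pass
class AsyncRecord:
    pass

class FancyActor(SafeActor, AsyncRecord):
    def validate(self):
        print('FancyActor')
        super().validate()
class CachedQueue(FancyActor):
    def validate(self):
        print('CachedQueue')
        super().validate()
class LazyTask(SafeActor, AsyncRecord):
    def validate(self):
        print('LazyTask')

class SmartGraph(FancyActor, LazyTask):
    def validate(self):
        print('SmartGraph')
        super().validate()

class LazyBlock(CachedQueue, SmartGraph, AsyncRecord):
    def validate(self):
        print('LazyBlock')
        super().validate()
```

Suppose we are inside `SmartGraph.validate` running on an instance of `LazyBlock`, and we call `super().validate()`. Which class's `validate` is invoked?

L[LazyBlock] = LazyBlock + merge(L[CachedQueue], L[SmartGraph], L[AsyncRecord], [CachedQueue SmartGraph AsyncRecord])
  take CachedQueue:  [CachedQueue FancyActor SafeActor AsyncRecord object] + [SmartGraph FancyActor LazyTask SafeActor AsyncRecord object] + [AsyncRecord object] + [CachedQueue SmartGraph AsyncRecord]
  take SmartGraph:  [FancyActor SafeActor AsyncRecord object] + [SmartGraph FancyActor LazyTask SafeActor AsyncRecord object] + [AsyncRecord object] + [SmartGraph AsyncRecord]
  take FancyActor:  [FancyActor SafeActor AsyncRecord object] + [FancyActor LazyTask SafeActor AsyncRecord object] + [AsyncRecord object] + [AsyncRecord]
  take LazyTask:  [SafeActor AsyncRecord object] + [LazyTask SafeActor AsyncRecord object] + [AsyncRecord object] + [AsyncRecord]
  take SafeActor:  [SafeActor AsyncRecord object] + [SafeActor AsyncRecord object] + [AsyncRecord object] + [AsyncRecord]
  take AsyncRecord:  [AsyncRecord object] + [AsyncRecord object] + [AsyncRecord object] + [AsyncRecord]
  take object:  [object] + [object] + [object]
MRO: LazyBlock CachedQueue SmartGraph FancyActor LazyTask SafeActor AsyncRecord object
super() in SmartGraph.validate on a LazyBlock instance goes to the class after SmartGraph in LazyBlock's MRO: FancyActor.

FancyActor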